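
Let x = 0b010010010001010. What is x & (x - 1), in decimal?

9352

x = 10010010001010 = 9354
x - 1 = 10010010001001
AND   = 10010010001000 = 9352
(x & (x - 1) clears the lowest set bit of x.)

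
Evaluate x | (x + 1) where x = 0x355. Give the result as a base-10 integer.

855

x = 1101010101 = 853
x + 1 = 1101010110
OR    = 1101010111 = 855
(x | (x + 1) sets the lowest cleared bit.)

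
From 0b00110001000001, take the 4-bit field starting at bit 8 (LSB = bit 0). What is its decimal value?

v = 00110001000001
Shift right by 8: 001100
Mask low 4 bits: 1100 = 12

12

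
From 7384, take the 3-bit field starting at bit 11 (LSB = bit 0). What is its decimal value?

3

v = 01110011011000
Shift right by 11: 011
Mask low 3 bits: 011 = 3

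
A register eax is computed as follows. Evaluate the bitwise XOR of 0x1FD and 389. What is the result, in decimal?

0x1FD = 111111101
389 = 110000101
XOR → 001111000 = 120

120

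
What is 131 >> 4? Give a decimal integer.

8

131 = 10000011
shift right by 4 → 00001000 = 8
(equivalently, floor(131 / 16))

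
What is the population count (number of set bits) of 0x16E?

6

0x16E = 101101110
Count the 1s: 1 + 1 + 1 + 1 + 1 + 1 = 6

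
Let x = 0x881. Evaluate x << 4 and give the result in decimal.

0x881 = 0000100010000001
shift left by 4 → 1000100000010000 = 34832
(equivalently, 2177 × 2^4 = 2177 × 16)

34832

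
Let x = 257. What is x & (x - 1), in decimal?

x = 100000001 = 257
x - 1 = 100000000
AND   = 100000000 = 256
(x & (x - 1) clears the lowest set bit of x.)

256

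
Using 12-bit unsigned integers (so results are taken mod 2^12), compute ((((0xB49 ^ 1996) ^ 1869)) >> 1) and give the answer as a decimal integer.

0xB49 = 101101001001
1996 = 011111001100
→ ^ → 110010000101 = 3205
1869 = 011101001101
→ ^ → 101111001000 = 3016
→ >> 1 → 010111100100 = 1508

1508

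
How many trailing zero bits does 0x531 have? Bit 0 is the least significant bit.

0

0x531 = 10100110001
Trailing zeros: 0, so the lowest set bit is bit 0 (value 1).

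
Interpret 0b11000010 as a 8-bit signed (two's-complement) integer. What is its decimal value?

pattern = 11000010 (MSB is 1 ⇒ negative)
Invert: 00111101, add 1 → 00111110 = 62, so the value is -62.
(Equivalently: 194 - 2^8 = 194 - 256 = -62.)

-62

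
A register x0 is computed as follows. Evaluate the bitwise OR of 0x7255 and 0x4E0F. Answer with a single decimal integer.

32351

0x7255 = 111001001010101
0x4E0F = 100111000001111
 OR → 111111001011111 = 32351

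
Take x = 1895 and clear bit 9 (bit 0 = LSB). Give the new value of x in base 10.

1383

x = 011101100111
bit 9 is currently 1; clear it via x & ~(1 << 9) = x & ~512
→ 010101100111 = 1383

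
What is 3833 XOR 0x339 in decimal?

3520

3833 = 111011111001
0x339 = 001100111001
XOR → 110111000000 = 3520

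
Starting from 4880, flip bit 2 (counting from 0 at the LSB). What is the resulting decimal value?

4884

x = 1001100010000
bit 2 is currently 0; toggle it via x ^ (1 << 2) = x ^ 4
→ 1001100010100 = 4884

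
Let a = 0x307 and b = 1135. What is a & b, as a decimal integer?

7

0x307 = 01100000111
1135 = 10001101111
AND → 00000000111 = 7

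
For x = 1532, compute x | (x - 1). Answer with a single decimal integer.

x = 10111111100 = 1532
x - 1 = 10111111011
OR    = 10111111111 = 1535
(x | (x - 1) sets all bits below the lowest set bit.)

1535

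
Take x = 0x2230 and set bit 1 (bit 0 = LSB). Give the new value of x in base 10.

8754

x = 10001000110000
bit 1 is currently 0; set it via x | (1 << 1) = x | 2
→ 10001000110010 = 8754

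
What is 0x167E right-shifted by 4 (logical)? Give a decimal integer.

0x167E = 1011001111110
shift right by 4 → 0000101100111 = 359
(equivalently, floor(5758 / 16))

359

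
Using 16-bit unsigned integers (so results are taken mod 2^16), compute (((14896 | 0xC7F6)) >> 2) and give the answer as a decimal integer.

14896 = 0011101000110000
0xC7F6 = 1100011111110110
→ | → 1111111111110110 = 65526
→ >> 2 → 0011111111111101 = 16381

16381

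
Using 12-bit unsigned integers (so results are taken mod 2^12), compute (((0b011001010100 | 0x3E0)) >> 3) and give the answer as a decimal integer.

0b011001010100 = 011001010100
0x3E0 = 001111100000
→ | → 011111110100 = 2036
→ >> 3 → 000011111110 = 254

254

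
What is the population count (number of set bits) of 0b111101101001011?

n = 111101101001011
Count the 1s: 1 + 1 + 1 + 1 + 1 + 1 + 1 + 1 + 1 + 1 = 10

10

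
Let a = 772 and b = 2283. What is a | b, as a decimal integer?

772 = 001100000100
2283 = 100011101011
 OR → 101111101111 = 3055

3055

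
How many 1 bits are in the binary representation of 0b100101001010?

5

n = 100101001010
Count the 1s: 1 + 1 + 1 + 1 + 1 = 5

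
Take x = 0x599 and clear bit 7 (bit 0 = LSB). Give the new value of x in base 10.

1305

x = 010110011001
bit 7 is currently 1; clear it via x & ~(1 << 7) = x & ~128
→ 010100011001 = 1305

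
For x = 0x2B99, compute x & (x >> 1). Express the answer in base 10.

x = 10101110011001 = 11161
x>>1 = 01010111001100
AND  = 00000110001000 = 392
(x & (x >> 1) has a 1 wherever x has two consecutive 1 bits.)

392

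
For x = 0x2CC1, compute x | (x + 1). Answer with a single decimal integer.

11459

x = 10110011000001 = 11457
x + 1 = 10110011000010
OR    = 10110011000011 = 11459
(x | (x + 1) sets the lowest cleared bit.)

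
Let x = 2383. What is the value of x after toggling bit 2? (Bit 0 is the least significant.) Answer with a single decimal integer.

2379

x = 100101001111
bit 2 is currently 1; toggle it via x ^ (1 << 2) = x ^ 4
→ 100101001011 = 2379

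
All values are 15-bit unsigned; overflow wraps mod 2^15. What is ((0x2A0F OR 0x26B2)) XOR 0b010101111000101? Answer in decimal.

1402

0x2A0F = 010101000001111
0x26B2 = 010011010110010
→ OR → 010111010111111 = 11967
0b010101111000101 = 010101111000101
→ XOR → 000010101111010 = 1402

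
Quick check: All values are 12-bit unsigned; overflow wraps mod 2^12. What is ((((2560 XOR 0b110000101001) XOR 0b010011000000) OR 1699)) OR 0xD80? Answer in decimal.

2560 = 101000000000
0b110000101001 = 110000101001
→ XOR → 011000101001 = 1577
0b010011000000 = 010011000000
→ XOR → 001011101001 = 745
1699 = 011010100011
→ OR → 011011101011 = 1771
0xD80 = 110110000000
→ OR → 111111101011 = 4075

4075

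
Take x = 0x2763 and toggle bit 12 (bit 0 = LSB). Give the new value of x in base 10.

14179

x = 010011101100011
bit 12 is currently 0; toggle it via x ^ (1 << 12) = x ^ 4096
→ 011011101100011 = 14179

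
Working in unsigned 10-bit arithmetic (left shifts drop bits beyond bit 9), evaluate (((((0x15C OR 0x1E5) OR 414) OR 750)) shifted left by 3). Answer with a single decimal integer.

1016

0x15C = 0101011100
0x1E5 = 0111100101
→ OR → 0111111101 = 509
414 = 0110011110
→ OR → 0111111111 = 511
750 = 1011101110
→ OR → 1111111111 = 1023
→ shifted left by 3 (mod 2^10) → 1111111000 = 1016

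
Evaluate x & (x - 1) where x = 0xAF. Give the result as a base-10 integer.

174

x = 10101111 = 175
x - 1 = 10101110
AND   = 10101110 = 174
(x & (x - 1) clears the lowest set bit of x.)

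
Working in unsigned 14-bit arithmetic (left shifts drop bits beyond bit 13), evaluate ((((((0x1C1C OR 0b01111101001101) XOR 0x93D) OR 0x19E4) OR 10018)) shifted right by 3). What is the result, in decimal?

2044

0x1C1C = 01110000011100
0b01111101001101 = 01111101001101
→ OR → 01111101011101 = 8029
0x93D = 00100100111101
→ XOR → 01011001100000 = 5728
0x19E4 = 01100111100100
→ OR → 01111111100100 = 8164
10018 = 10011100100010
→ OR → 11111111100110 = 16358
→ shifted right by 3 → 00011111111100 = 2044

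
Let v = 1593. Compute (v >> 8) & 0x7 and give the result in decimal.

6

v = 0011000111001
Shift right by 8: 00110
Mask low 3 bits: 110 = 6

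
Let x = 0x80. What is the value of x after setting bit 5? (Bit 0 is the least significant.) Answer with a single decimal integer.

x = 10000000
bit 5 is currently 0; set it via x | (1 << 5) = x | 32
→ 10100000 = 160

160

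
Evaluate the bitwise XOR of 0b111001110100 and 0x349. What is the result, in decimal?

a = 111001110100
0x349 = 001101001001
XOR → 110100111101 = 3389

3389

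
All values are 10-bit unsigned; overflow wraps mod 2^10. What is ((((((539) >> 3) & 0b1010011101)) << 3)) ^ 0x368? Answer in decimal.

864

539 = 1000011011
→ >> 3 → 0001000011 = 67
0b1010011101 = 1010011101
→ & → 0000000001 = 1
→ << 3 (mod 2^10) → 0000001000 = 8
0x368 = 1101101000
→ ^ → 1101100000 = 864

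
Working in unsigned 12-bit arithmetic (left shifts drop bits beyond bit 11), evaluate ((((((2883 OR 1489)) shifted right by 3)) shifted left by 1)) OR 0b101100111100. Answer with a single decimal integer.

2883 = 101101000011
1489 = 010111010001
→ OR → 111111010011 = 4051
→ shifted right by 3 → 000111111010 = 506
→ shifted left by 1 (mod 2^12) → 001111110100 = 1012
0b101100111100 = 101100111100
→ OR → 101111111100 = 3068

3068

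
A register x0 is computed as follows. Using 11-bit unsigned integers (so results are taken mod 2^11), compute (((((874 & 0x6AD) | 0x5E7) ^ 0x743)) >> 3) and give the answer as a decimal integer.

21

874 = 01101101010
0x6AD = 11010101101
→ & → 01000101000 = 552
0x5E7 = 10111100111
→ | → 11111101111 = 2031
0x743 = 11101000011
→ ^ → 00010101100 = 172
→ >> 3 → 00000010101 = 21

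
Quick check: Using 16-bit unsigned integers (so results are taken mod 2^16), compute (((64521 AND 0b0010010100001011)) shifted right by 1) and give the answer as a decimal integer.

4612

64521 = 1111110000001001
0b0010010100001011 = 0010010100001011
→ AND → 0010010000001001 = 9225
→ shifted right by 1 → 0001001000000100 = 4612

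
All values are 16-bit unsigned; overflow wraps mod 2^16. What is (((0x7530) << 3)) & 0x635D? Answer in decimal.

0x7530 = 0111010100110000
→ << 3 (mod 2^16) → 1010100110000000 = 43392
0x635D = 0110001101011101
→ & → 0010000100000000 = 8448

8448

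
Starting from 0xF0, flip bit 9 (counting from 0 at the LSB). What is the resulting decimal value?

752

x = 0011110000
bit 9 is currently 0; toggle it via x ^ (1 << 9) = x ^ 512
→ 1011110000 = 752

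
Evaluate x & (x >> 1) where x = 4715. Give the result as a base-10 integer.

33

x = 1001001101011 = 4715
x>>1 = 0100100110101
AND  = 0000000100001 = 33
(x & (x >> 1) has a 1 wherever x has two consecutive 1 bits.)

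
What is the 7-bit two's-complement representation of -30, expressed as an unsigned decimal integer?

98

30 in 7 bits: 0011110
Invert: 1100001
Add 1:  1100010 = 98
(Check: 2^7 - 30 = 128 - 30 = 98.)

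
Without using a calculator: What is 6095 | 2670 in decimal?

6095 = 1011111001111
2670 = 0101001101110
 OR → 1111111101111 = 8175

8175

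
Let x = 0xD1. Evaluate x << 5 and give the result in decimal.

0xD1 = 0000011010001
shift left by 5 → 1101000100000 = 6688
(equivalently, 209 × 2^5 = 209 × 32)

6688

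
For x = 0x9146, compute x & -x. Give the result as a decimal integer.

x = 1001000101000110 = 37190
-x (two's complement) = …0110111010111010
AND   = 0000000000000010 = 2
(x & -x isolates the lowest set bit of x.)

2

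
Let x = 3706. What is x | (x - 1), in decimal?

x = 111001111010 = 3706
x - 1 = 111001111001
OR    = 111001111011 = 3707
(x | (x - 1) sets all bits below the lowest set bit.)

3707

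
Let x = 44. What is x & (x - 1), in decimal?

40

x = 101100 = 44
x - 1 = 101011
AND   = 101000 = 40
(x & (x - 1) clears the lowest set bit of x.)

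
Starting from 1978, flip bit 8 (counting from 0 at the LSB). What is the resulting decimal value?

x = 11110111010
bit 8 is currently 1; toggle it via x ^ (1 << 8) = x ^ 256
→ 11010111010 = 1722

1722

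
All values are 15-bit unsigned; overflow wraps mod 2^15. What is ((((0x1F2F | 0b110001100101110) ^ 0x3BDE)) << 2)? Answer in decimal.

0x1F2F = 001111100101111
0b110001100101110 = 110001100101110
→ | → 111111100101111 = 32559
0x3BDE = 011101111011110
→ ^ → 100010011110001 = 17649
→ << 2 (mod 2^15) → 001001111000100 = 5060

5060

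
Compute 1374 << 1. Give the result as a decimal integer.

2748

1374 = 010101011110
shift left by 1 → 101010111100 = 2748
(equivalently, 1374 × 2^1 = 1374 × 2)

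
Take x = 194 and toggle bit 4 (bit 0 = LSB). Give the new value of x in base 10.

x = 00011000010
bit 4 is currently 0; toggle it via x ^ (1 << 4) = x ^ 16
→ 00011010010 = 210

210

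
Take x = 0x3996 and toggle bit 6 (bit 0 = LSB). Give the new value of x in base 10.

x = 11100110010110
bit 6 is currently 0; toggle it via x ^ (1 << 6) = x ^ 64
→ 11100111010110 = 14806

14806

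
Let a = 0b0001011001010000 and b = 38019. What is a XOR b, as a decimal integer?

a = 0001011001010000
38019 = 1001010010000011
XOR → 1000001011010011 = 33491

33491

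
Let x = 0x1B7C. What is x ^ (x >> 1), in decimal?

x = 1101101111100 = 7036
x>>1 = 0110110111110
XOR  = 1011011000010 = 5826
(x ^ (x >> 1) gives the standard binary-reflected Gray code of x.)

5826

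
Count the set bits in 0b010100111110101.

9

n = 10100111110101
Count the 1s: 1 + 1 + 1 + 1 + 1 + 1 + 1 + 1 + 1 = 9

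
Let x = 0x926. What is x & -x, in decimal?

x = 100100100110 = 2342
-x (two's complement) = …011011011010
AND   = 000000000010 = 2
(x & -x isolates the lowest set bit of x.)

2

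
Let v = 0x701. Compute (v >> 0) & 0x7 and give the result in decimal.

1

v = 11100000001
Shift right by 0: 11100000001
Mask low 3 bits: 001 = 1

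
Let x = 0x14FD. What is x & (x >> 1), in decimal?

124

x = 1010011111101 = 5373
x>>1 = 0101001111110
AND  = 0000001111100 = 124
(x & (x >> 1) has a 1 wherever x has two consecutive 1 bits.)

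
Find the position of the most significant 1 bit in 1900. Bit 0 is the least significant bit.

10

1900 = 11101101100
The topmost 1 is at position 10 (since 2^10 = 1024 ≤ 1900 < 2048).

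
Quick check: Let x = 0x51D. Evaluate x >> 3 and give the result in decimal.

163

0x51D = 10100011101
shift right by 3 → 00010100011 = 163
(equivalently, floor(1309 / 8))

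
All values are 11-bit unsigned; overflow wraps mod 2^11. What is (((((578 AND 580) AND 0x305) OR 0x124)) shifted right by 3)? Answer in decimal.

578 = 01001000010
580 = 01001000100
→ AND → 01001000000 = 576
0x305 = 01100000101
→ AND → 01000000000 = 512
0x124 = 00100100100
→ OR → 01100100100 = 804
→ shifted right by 3 → 00001100100 = 100

100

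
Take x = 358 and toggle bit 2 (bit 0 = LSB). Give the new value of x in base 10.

x = 101100110
bit 2 is currently 1; toggle it via x ^ (1 << 2) = x ^ 4
→ 101100010 = 354

354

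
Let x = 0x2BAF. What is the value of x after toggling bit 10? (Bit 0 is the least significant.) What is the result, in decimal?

12207

x = 10101110101111
bit 10 is currently 0; toggle it via x ^ (1 << 10) = x ^ 1024
→ 10111110101111 = 12207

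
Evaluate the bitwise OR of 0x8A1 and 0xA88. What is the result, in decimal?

0x8A1 = 100010100001
0xA88 = 101010001000
 OR → 101010101001 = 2729

2729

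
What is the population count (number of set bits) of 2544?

2544 = 100111110000
Count the 1s: 1 + 1 + 1 + 1 + 1 + 1 = 6

6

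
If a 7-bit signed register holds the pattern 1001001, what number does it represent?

pattern = 1001001 (MSB is 1 ⇒ negative)
Invert: 0110110, add 1 → 0110111 = 55, so the value is -55.
(Equivalently: 73 - 2^7 = 73 - 128 = -55.)

-55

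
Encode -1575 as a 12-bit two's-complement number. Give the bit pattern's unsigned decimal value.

2521

1575 in 12 bits: 011000100111
Invert: 100111011000
Add 1:  100111011001 = 2521
(Check: 2^12 - 1575 = 4096 - 1575 = 2521.)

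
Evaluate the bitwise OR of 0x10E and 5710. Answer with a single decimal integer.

0x10E = 0000100001110
5710 = 1011001001110
 OR → 1011101001110 = 5966

5966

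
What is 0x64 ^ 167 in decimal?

195

0x64 = 01100100
167 = 10100111
XOR → 11000011 = 195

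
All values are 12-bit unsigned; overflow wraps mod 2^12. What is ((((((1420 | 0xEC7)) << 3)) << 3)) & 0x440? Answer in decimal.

1420 = 010110001100
0xEC7 = 111011000111
→ | → 111111001111 = 4047
→ << 3 (mod 2^12) → 111001111000 = 3704
→ << 3 (mod 2^12) → 001111000000 = 960
0x440 = 010001000000
→ & → 000001000000 = 64

64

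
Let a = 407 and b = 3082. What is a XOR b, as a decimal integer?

3485

407 = 000110010111
3082 = 110000001010
XOR → 110110011101 = 3485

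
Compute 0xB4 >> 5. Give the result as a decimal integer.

0xB4 = 10110100
shift right by 5 → 00000101 = 5
(equivalently, floor(180 / 32))

5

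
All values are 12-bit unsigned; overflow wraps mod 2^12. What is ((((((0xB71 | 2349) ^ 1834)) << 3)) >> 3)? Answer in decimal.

0xB71 = 101101110001
2349 = 100100101101
→ | → 101101111101 = 2941
1834 = 011100101010
→ ^ → 110001010111 = 3159
→ << 3 (mod 2^12) → 001010111000 = 696
→ >> 3 → 000001010111 = 87

87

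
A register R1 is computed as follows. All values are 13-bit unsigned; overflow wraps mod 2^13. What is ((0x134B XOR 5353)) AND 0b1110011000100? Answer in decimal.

0x134B = 1001101001011
5353 = 1010011101001
→ XOR → 0011110100010 = 1954
0b1110011000100 = 1110011000100
→ AND → 0010010000000 = 1152

1152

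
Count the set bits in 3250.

6

3250 = 110010110010
Count the 1s: 1 + 1 + 1 + 1 + 1 + 1 = 6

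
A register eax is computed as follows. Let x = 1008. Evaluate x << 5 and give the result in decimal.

32256

1008 = 000001111110000
shift left by 5 → 111111000000000 = 32256
(equivalently, 1008 × 2^5 = 1008 × 32)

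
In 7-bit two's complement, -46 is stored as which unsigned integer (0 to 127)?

46 in 7 bits: 0101110
Invert: 1010001
Add 1:  1010010 = 82
(Check: 2^7 - 46 = 128 - 46 = 82.)

82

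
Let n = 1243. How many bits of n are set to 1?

1243 = 10011011011
Count the 1s: 1 + 1 + 1 + 1 + 1 + 1 + 1 = 7

7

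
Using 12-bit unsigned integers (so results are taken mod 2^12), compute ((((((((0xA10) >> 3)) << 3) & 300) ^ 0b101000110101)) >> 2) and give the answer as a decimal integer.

0xA10 = 101000010000
→ >> 3 → 000101000010 = 322
→ << 3 (mod 2^12) → 101000010000 = 2576
300 = 000100101100
→ & → 000000000000 = 0
0b101000110101 = 101000110101
→ ^ → 101000110101 = 2613
→ >> 2 → 001010001101 = 653

653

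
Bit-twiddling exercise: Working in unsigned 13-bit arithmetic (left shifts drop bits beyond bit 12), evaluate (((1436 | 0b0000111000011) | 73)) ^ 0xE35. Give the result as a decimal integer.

3050

1436 = 0010110011100
0b0000111000011 = 0000111000011
→ | → 0010111011111 = 1503
73 = 0000001001001
→ | → 0010111011111 = 1503
0xE35 = 0111000110101
→ ^ → 0101111101010 = 3050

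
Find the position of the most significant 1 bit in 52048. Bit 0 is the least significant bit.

15

52048 = 1100101101010000
The topmost 1 is at position 15 (since 2^15 = 32768 ≤ 52048 < 65536).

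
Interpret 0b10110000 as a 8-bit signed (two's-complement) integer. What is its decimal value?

-80

pattern = 10110000 (MSB is 1 ⇒ negative)
Invert: 01001111, add 1 → 01010000 = 80, so the value is -80.
(Equivalently: 176 - 2^8 = 176 - 256 = -80.)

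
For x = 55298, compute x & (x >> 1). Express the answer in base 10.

x = 1101100000000010 = 55298
x>>1 = 0110110000000001
AND  = 0100100000000000 = 18432
(x & (x >> 1) has a 1 wherever x has two consecutive 1 bits.)

18432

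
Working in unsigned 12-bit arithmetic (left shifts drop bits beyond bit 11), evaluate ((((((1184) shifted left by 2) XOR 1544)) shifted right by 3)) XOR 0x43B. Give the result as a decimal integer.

1184 = 010010100000
→ shifted left by 2 (mod 2^12) → 001010000000 = 640
1544 = 011000001000
→ XOR → 010010001000 = 1160
→ shifted right by 3 → 000010010001 = 145
0x43B = 010000111011
→ XOR → 010010101010 = 1194

1194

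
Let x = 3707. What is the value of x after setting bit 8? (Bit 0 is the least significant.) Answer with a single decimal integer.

x = 111001111011
bit 8 is currently 0; set it via x | (1 << 8) = x | 256
→ 111101111011 = 3963

3963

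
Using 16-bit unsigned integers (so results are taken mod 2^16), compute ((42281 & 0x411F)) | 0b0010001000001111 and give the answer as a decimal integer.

42281 = 1010010100101001
0x411F = 0100000100011111
→ & → 0000000100001001 = 265
0b0010001000001111 = 0010001000001111
→ | → 0010001100001111 = 8975

8975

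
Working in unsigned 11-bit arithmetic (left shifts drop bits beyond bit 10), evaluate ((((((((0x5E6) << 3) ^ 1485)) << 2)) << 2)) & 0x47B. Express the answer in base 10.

0x5E6 = 10111100110
→ << 3 (mod 2^11) → 11100110000 = 1840
1485 = 10111001101
→ ^ → 01011111101 = 765
→ << 2 (mod 2^11) → 01111110100 = 1012
→ << 2 (mod 2^11) → 11111010000 = 2000
0x47B = 10001111011
→ & → 10001010000 = 1104

1104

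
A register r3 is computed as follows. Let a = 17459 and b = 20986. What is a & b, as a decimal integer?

17459 = 100010000110011
20986 = 101000111111010
AND → 100000000110010 = 16434

16434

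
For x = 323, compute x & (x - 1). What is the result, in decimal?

x = 101000011 = 323
x - 1 = 101000010
AND   = 101000010 = 322
(x & (x - 1) clears the lowest set bit of x.)

322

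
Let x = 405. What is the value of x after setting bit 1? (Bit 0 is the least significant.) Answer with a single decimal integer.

x = 110010101
bit 1 is currently 0; set it via x | (1 << 1) = x | 2
→ 110010111 = 407

407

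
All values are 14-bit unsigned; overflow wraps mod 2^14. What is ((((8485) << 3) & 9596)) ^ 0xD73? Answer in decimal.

8485 = 10000100100101
→ << 3 (mod 2^14) → 00100100101000 = 2344
9596 = 10010101111100
→ & → 00000100101000 = 296
0xD73 = 00110101110011
→ ^ → 00110001011011 = 3163

3163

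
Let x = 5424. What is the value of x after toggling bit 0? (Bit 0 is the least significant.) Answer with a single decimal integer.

x = 001010100110000
bit 0 is currently 0; toggle it via x ^ (1 << 0) = x ^ 1
→ 001010100110001 = 5425

5425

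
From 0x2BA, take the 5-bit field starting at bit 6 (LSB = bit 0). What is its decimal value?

10

v = 01010111010
Shift right by 6: 01010
Mask low 5 bits: 01010 = 10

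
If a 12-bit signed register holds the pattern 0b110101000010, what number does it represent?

-702

pattern = 110101000010 (MSB is 1 ⇒ negative)
Invert: 001010111101, add 1 → 001010111110 = 702, so the value is -702.
(Equivalently: 3394 - 2^12 = 3394 - 4096 = -702.)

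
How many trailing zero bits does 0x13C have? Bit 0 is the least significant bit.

2

0x13C = 100111100
Trailing zeros: 2, so the lowest set bit is bit 2 (value 4).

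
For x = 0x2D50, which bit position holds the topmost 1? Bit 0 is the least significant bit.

13

0x2D50 = 10110101010000
The topmost 1 is at position 13 (since 2^13 = 8192 ≤ 11600 < 16384).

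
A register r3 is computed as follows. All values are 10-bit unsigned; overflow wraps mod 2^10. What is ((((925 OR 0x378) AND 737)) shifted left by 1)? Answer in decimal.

450

925 = 1110011101
0x378 = 1101111000
→ OR → 1111111101 = 1021
737 = 1011100001
→ AND → 1011100001 = 737
→ shifted left by 1 (mod 2^10) → 0111000010 = 450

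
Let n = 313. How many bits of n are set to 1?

5

313 = 100111001
Count the 1s: 1 + 1 + 1 + 1 + 1 = 5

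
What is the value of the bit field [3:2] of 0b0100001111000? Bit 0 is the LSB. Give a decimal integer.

v = 0100001111000
Shift right by 2: 01000011110
Mask low 2 bits: 10 = 2

2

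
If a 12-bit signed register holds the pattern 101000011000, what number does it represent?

pattern = 101000011000 (MSB is 1 ⇒ negative)
Invert: 010111100111, add 1 → 010111101000 = 1512, so the value is -1512.
(Equivalently: 2584 - 2^12 = 2584 - 4096 = -1512.)

-1512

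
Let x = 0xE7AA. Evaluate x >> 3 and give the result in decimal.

7413

0xE7AA = 1110011110101010
shift right by 3 → 0001110011110101 = 7413
(equivalently, floor(59306 / 8))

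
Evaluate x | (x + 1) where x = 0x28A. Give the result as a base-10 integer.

651

x = 1010001010 = 650
x + 1 = 1010001011
OR    = 1010001011 = 651
(x | (x + 1) sets the lowest cleared bit.)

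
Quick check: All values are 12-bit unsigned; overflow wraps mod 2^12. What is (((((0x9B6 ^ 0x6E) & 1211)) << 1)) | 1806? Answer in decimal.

0x9B6 = 100110110110
0x6E = 000001101110
→ ^ → 100111011000 = 2520
1211 = 010010111011
→ & → 000010011000 = 152
→ << 1 (mod 2^12) → 000100110000 = 304
1806 = 011100001110
→ | → 011100111110 = 1854

1854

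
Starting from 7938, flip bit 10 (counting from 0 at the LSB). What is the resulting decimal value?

6914

x = 1111100000010
bit 10 is currently 1; toggle it via x ^ (1 << 10) = x ^ 1024
→ 1101100000010 = 6914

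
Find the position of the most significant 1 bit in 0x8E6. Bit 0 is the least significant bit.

11

0x8E6 = 100011100110
The topmost 1 is at position 11 (since 2^11 = 2048 ≤ 2278 < 4096).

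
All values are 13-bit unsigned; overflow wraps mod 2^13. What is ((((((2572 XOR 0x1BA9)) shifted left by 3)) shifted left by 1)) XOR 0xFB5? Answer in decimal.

5605

2572 = 0101000001100
0x1BA9 = 1101110101001
→ XOR → 1000110100101 = 4517
→ shifted left by 3 (mod 2^13) → 0110100101000 = 3368
→ shifted left by 1 (mod 2^13) → 1101001010000 = 6736
0xFB5 = 0111110110101
→ XOR → 1010111100101 = 5605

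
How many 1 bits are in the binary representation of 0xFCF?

10

0xFCF = 111111001111
Count the 1s: 1 + 1 + 1 + 1 + 1 + 1 + 1 + 1 + 1 + 1 = 10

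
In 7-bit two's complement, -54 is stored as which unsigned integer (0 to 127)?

74

54 in 7 bits: 0110110
Invert: 1001001
Add 1:  1001010 = 74
(Check: 2^7 - 54 = 128 - 54 = 74.)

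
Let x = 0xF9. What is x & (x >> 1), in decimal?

x = 11111001 = 249
x>>1 = 01111100
AND  = 01111000 = 120
(x & (x >> 1) has a 1 wherever x has two consecutive 1 bits.)

120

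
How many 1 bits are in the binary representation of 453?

453 = 111000101
Count the 1s: 1 + 1 + 1 + 1 + 1 = 5

5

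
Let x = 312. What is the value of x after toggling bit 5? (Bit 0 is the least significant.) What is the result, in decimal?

280

x = 0100111000
bit 5 is currently 1; toggle it via x ^ (1 << 5) = x ^ 32
→ 0100011000 = 280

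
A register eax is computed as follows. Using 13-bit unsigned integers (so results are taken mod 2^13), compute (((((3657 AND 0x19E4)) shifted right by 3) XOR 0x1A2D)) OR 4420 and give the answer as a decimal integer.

3657 = 0111001001001
0x19E4 = 1100111100100
→ AND → 0100001000000 = 2112
→ shifted right by 3 → 0000100001000 = 264
0x1A2D = 1101000101101
→ XOR → 1101100100101 = 6949
4420 = 1000101000100
→ OR → 1101101100101 = 7013

7013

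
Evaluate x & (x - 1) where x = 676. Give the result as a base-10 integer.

x = 1010100100 = 676
x - 1 = 1010100011
AND   = 1010100000 = 672
(x & (x - 1) clears the lowest set bit of x.)

672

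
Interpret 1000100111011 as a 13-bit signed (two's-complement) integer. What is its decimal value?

-3781

pattern = 1000100111011 (MSB is 1 ⇒ negative)
Invert: 0111011000100, add 1 → 0111011000101 = 3781, so the value is -3781.
(Equivalently: 4411 - 2^13 = 4411 - 8192 = -3781.)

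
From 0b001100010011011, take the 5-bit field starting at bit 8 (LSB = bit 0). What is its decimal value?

24

v = 001100010011011
Shift right by 8: 0011000
Mask low 5 bits: 11000 = 24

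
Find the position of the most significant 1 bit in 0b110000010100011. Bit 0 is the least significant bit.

14

0b110000010100011 = 110000010100011
The topmost 1 is at position 14 (since 2^14 = 16384 ≤ 24739 < 32768).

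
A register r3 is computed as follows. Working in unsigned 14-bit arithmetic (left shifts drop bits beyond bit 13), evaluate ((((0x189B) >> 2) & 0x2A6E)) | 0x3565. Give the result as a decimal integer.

14183

0x189B = 01100010011011
→ >> 2 → 00011000100110 = 1574
0x2A6E = 10101001101110
→ & → 00001000100110 = 550
0x3565 = 11010101100101
→ | → 11011101100111 = 14183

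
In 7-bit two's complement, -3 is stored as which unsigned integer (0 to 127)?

3 in 7 bits: 0000011
Invert: 1111100
Add 1:  1111101 = 125
(Check: 2^7 - 3 = 128 - 3 = 125.)

125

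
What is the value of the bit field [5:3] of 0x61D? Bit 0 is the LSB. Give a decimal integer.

v = 11000011101
Shift right by 3: 11000011
Mask low 3 bits: 011 = 3

3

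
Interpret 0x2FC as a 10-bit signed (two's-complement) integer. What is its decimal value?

-260

pattern = 1011111100 (MSB is 1 ⇒ negative)
Invert: 0100000011, add 1 → 0100000100 = 260, so the value is -260.
(Equivalently: 764 - 2^10 = 764 - 1024 = -260.)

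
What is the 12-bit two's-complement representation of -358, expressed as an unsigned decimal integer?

3738

358 in 12 bits: 000101100110
Invert: 111010011001
Add 1:  111010011010 = 3738
(Check: 2^12 - 358 = 4096 - 358 = 3738.)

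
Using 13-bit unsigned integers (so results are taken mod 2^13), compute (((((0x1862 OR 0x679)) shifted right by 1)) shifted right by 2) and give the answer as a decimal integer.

0x1862 = 1100001100010
0x679 = 0011001111001
→ OR → 1111001111011 = 7803
→ shifted right by 1 → 0111100111101 = 3901
→ shifted right by 2 → 0001111001111 = 975

975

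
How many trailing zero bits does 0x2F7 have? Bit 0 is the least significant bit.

0x2F7 = 1011110111
Trailing zeros: 0, so the lowest set bit is bit 0 (value 1).

0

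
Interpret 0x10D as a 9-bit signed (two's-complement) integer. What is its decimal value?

-243

pattern = 100001101 (MSB is 1 ⇒ negative)
Invert: 011110010, add 1 → 011110011 = 243, so the value is -243.
(Equivalently: 269 - 2^9 = 269 - 512 = -243.)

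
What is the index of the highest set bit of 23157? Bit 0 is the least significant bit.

23157 = 101101001110101
The topmost 1 is at position 14 (since 2^14 = 16384 ≤ 23157 < 32768).

14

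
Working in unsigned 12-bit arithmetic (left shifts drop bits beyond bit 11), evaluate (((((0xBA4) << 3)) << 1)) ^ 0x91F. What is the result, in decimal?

0xBA4 = 101110100100
→ << 3 (mod 2^12) → 110100100000 = 3360
→ << 1 (mod 2^12) → 101001000000 = 2624
0x91F = 100100011111
→ ^ → 001101011111 = 863

863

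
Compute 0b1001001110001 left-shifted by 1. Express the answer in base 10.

9442

x = 01001001110001
shift left by 1 → 10010011100010 = 9442
(equivalently, 4721 × 2^1 = 4721 × 2)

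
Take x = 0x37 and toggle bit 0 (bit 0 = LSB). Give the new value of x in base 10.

54

x = 00110111
bit 0 is currently 1; toggle it via x ^ (1 << 0) = x ^ 1
→ 00110110 = 54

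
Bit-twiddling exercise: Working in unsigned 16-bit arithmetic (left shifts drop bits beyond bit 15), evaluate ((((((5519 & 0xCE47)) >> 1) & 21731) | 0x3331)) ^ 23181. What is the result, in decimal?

27070

5519 = 0001010110001111
0xCE47 = 1100111001000111
→ & → 0000010000000111 = 1031
→ >> 1 → 0000001000000011 = 515
21731 = 0101010011100011
→ & → 0000000000000011 = 3
0x3331 = 0011001100110001
→ | → 0011001100110011 = 13107
23181 = 0101101010001101
→ ^ → 0110100110111110 = 27070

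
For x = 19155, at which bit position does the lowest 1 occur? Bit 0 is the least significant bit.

19155 = 100101011010011
Trailing zeros: 0, so the lowest set bit is bit 0 (value 1).

0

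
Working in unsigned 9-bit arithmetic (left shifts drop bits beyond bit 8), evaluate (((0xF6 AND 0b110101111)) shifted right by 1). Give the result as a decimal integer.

0xF6 = 011110110
0b110101111 = 110101111
→ AND → 010100110 = 166
→ shifted right by 1 → 001010011 = 83

83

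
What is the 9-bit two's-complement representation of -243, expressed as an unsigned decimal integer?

269

243 in 9 bits: 011110011
Invert: 100001100
Add 1:  100001101 = 269
(Check: 2^9 - 243 = 512 - 243 = 269.)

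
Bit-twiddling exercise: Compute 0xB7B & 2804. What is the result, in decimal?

0xB7B = 101101111011
2804 = 101011110100
AND → 101001110000 = 2672

2672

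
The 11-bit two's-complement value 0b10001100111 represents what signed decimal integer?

pattern = 10001100111 (MSB is 1 ⇒ negative)
Invert: 01110011000, add 1 → 01110011001 = 921, so the value is -921.
(Equivalently: 1127 - 2^11 = 1127 - 2048 = -921.)

-921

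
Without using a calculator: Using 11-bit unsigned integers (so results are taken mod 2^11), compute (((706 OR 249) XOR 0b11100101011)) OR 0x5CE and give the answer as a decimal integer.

1502

706 = 01011000010
249 = 00011111001
→ OR → 01011111011 = 763
0b11100101011 = 11100101011
→ XOR → 10111010000 = 1488
0x5CE = 10111001110
→ OR → 10111011110 = 1502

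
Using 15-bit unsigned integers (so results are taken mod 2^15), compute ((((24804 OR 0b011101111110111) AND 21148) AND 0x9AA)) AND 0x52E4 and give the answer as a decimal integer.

24804 = 110000011100100
0b011101111110111 = 011101111110111
→ OR → 111101111110111 = 31735
21148 = 101001010011100
→ AND → 101001010010100 = 21140
0x9AA = 000100110101010
→ AND → 000000010000000 = 128
0x52E4 = 101001011100100
→ AND → 000000010000000 = 128

128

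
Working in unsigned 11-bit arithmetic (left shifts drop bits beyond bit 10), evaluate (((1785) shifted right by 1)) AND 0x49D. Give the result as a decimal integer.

1785 = 11011111001
→ shifted right by 1 → 01101111100 = 892
0x49D = 10010011101
→ AND → 00000011100 = 28

28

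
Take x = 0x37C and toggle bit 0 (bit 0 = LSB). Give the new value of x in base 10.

893

x = 01101111100
bit 0 is currently 0; toggle it via x ^ (1 << 0) = x ^ 1
→ 01101111101 = 893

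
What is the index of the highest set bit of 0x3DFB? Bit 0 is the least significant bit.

13

0x3DFB = 11110111111011
The topmost 1 is at position 13 (since 2^13 = 8192 ≤ 15867 < 16384).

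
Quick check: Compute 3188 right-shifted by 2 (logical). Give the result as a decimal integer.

3188 = 110001110100
shift right by 2 → 001100011101 = 797
(equivalently, floor(3188 / 4))

797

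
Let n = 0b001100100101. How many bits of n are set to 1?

5

n = 1100100101
Count the 1s: 1 + 1 + 1 + 1 + 1 = 5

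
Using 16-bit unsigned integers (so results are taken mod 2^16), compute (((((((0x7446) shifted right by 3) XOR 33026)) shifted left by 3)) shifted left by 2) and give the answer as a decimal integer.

0x7446 = 0111010001000110
→ shifted right by 3 → 0000111010001000 = 3720
33026 = 1000000100000010
→ XOR → 1000111110001010 = 36746
→ shifted left by 3 (mod 2^16) → 0111110001010000 = 31824
→ shifted left by 2 (mod 2^16) → 1111000101000000 = 61760

61760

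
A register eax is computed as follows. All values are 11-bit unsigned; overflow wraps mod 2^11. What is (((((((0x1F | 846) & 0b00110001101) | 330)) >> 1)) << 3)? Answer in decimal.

1336

0x1F = 00000011111
846 = 01101001110
→ | → 01101011111 = 863
0b00110001101 = 00110001101
→ & → 00100001101 = 269
330 = 00101001010
→ | → 00101001111 = 335
→ >> 1 → 00010100111 = 167
→ << 3 (mod 2^11) → 10100111000 = 1336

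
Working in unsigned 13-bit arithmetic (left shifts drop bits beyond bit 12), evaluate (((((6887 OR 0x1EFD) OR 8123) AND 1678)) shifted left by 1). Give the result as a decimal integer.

6887 = 1101011100111
0x1EFD = 1111011111101
→ OR → 1111011111111 = 7935
8123 = 1111110111011
→ OR → 1111111111111 = 8191
1678 = 0011010001110
→ AND → 0011010001110 = 1678
→ shifted left by 1 (mod 2^13) → 0110100011100 = 3356

3356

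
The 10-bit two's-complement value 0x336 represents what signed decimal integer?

pattern = 1100110110 (MSB is 1 ⇒ negative)
Invert: 0011001001, add 1 → 0011001010 = 202, so the value is -202.
(Equivalently: 822 - 2^10 = 822 - 1024 = -202.)

-202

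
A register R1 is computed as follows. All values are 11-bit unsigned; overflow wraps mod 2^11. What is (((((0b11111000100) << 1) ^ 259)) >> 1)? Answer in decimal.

0b11111000100 = 11111000100
→ << 1 (mod 2^11) → 11110001000 = 1928
259 = 00100000011
→ ^ → 11010001011 = 1675
→ >> 1 → 01101000101 = 837

837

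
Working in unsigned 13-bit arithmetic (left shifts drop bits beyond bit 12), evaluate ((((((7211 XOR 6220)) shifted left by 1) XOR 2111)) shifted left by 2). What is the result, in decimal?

7211 = 1110000101011
6220 = 1100001001100
→ XOR → 0010001100111 = 1127
→ shifted left by 1 (mod 2^13) → 0100011001110 = 2254
2111 = 0100000111111
→ XOR → 0000011110001 = 241
→ shifted left by 2 (mod 2^13) → 0001111000100 = 964

964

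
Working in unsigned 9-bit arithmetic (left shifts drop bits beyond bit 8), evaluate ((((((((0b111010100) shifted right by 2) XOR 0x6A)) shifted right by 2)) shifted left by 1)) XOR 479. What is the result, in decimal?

0b111010100 = 111010100
→ shifted right by 2 → 001110101 = 117
0x6A = 001101010
→ XOR → 000011111 = 31
→ shifted right by 2 → 000000111 = 7
→ shifted left by 1 (mod 2^9) → 000001110 = 14
479 = 111011111
→ XOR → 111010001 = 465

465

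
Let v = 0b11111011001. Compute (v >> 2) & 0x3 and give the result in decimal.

2

v = 11111011001
Shift right by 2: 111110110
Mask low 2 bits: 10 = 2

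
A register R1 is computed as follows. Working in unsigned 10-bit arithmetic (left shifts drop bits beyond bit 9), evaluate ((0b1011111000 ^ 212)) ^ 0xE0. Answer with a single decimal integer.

0b1011111000 = 1011111000
212 = 0011010100
→ ^ → 1000101100 = 556
0xE0 = 0011100000
→ ^ → 1011001100 = 716

716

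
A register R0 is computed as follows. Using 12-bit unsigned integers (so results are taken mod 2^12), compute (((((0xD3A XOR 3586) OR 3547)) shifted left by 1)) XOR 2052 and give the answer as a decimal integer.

0xD3A = 110100111010
3586 = 111000000010
→ XOR → 001100111000 = 824
3547 = 110111011011
→ OR → 111111111011 = 4091
→ shifted left by 1 (mod 2^12) → 111111110110 = 4086
2052 = 100000000100
→ XOR → 011111110010 = 2034

2034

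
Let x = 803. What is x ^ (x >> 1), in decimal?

x = 1100100011 = 803
x>>1 = 0110010001
XOR  = 1010110010 = 690
(x ^ (x >> 1) gives the standard binary-reflected Gray code of x.)

690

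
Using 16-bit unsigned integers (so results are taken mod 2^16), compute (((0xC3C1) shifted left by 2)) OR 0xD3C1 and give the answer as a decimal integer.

0xC3C1 = 1100001111000001
→ shifted left by 2 (mod 2^16) → 0000111100000100 = 3844
0xD3C1 = 1101001111000001
→ OR → 1101111111000101 = 57285

57285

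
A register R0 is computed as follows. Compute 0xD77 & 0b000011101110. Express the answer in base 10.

102

0xD77 = 110101110111
b = 000011101110
AND → 000001100110 = 102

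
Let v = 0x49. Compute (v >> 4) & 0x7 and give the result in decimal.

v = 0001001001
Shift right by 4: 000100
Mask low 3 bits: 100 = 4

4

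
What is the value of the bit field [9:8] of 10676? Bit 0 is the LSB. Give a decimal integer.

v = 010100110110100
Shift right by 8: 0101001
Mask low 2 bits: 01 = 1

1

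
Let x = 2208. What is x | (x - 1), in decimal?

x = 100010100000 = 2208
x - 1 = 100010011111
OR    = 100010111111 = 2239
(x | (x - 1) sets all bits below the lowest set bit.)

2239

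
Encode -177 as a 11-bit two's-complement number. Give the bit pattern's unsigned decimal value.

177 in 11 bits: 00010110001
Invert: 11101001110
Add 1:  11101001111 = 1871
(Check: 2^11 - 177 = 2048 - 177 = 1871.)

1871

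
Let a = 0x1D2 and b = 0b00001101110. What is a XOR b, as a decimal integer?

0x1D2 = 111010010
b = 001101110
XOR → 110111100 = 444

444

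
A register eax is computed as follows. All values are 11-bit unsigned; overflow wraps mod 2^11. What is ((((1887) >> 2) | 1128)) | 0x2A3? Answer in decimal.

2047

1887 = 11101011111
→ >> 2 → 00111010111 = 471
1128 = 10001101000
→ | → 10111111111 = 1535
0x2A3 = 01010100011
→ | → 11111111111 = 2047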